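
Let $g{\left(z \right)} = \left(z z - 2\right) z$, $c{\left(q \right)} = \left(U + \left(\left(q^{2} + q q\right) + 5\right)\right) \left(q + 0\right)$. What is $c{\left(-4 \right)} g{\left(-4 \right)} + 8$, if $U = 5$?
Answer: $9416$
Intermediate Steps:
$c{\left(q \right)} = q \left(10 + 2 q^{2}\right)$ ($c{\left(q \right)} = \left(5 + \left(\left(q^{2} + q q\right) + 5\right)\right) \left(q + 0\right) = \left(5 + \left(\left(q^{2} + q^{2}\right) + 5\right)\right) q = \left(5 + \left(2 q^{2} + 5\right)\right) q = \left(5 + \left(5 + 2 q^{2}\right)\right) q = \left(10 + 2 q^{2}\right) q = q \left(10 + 2 q^{2}\right)$)
$g{\left(z \right)} = z \left(-2 + z^{2}\right)$ ($g{\left(z \right)} = \left(z^{2} - 2\right) z = \left(-2 + z^{2}\right) z = z \left(-2 + z^{2}\right)$)
$c{\left(-4 \right)} g{\left(-4 \right)} + 8 = 2 \left(-4\right) \left(5 + \left(-4\right)^{2}\right) \left(- 4 \left(-2 + \left(-4\right)^{2}\right)\right) + 8 = 2 \left(-4\right) \left(5 + 16\right) \left(- 4 \left(-2 + 16\right)\right) + 8 = 2 \left(-4\right) 21 \left(\left(-4\right) 14\right) + 8 = \left(-168\right) \left(-56\right) + 8 = 9408 + 8 = 9416$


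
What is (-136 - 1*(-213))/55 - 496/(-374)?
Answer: 2549/935 ≈ 2.7262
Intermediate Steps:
(-136 - 1*(-213))/55 - 496/(-374) = (-136 + 213)*(1/55) - 496*(-1/374) = 77*(1/55) + 248/187 = 7/5 + 248/187 = 2549/935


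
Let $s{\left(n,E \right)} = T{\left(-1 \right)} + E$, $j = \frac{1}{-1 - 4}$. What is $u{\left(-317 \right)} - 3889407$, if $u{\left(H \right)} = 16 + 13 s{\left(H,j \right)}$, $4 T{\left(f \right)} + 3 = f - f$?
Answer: $- \frac{77788067}{20} \approx -3.8894 \cdot 10^{6}$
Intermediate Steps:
$T{\left(f \right)} = - \frac{3}{4}$ ($T{\left(f \right)} = - \frac{3}{4} + \frac{f - f}{4} = - \frac{3}{4} + \frac{1}{4} \cdot 0 = - \frac{3}{4} + 0 = - \frac{3}{4}$)
$j = - \frac{1}{5}$ ($j = \frac{1}{-5} = - \frac{1}{5} \approx -0.2$)
$s{\left(n,E \right)} = - \frac{3}{4} + E$
$u{\left(H \right)} = \frac{73}{20}$ ($u{\left(H \right)} = 16 + 13 \left(- \frac{3}{4} - \frac{1}{5}\right) = 16 + 13 \left(- \frac{19}{20}\right) = 16 - \frac{247}{20} = \frac{73}{20}$)
$u{\left(-317 \right)} - 3889407 = \frac{73}{20} - 3889407 = - \frac{77788067}{20}$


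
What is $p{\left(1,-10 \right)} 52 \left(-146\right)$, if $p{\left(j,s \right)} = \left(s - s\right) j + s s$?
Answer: $-759200$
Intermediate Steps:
$p{\left(j,s \right)} = s^{2}$ ($p{\left(j,s \right)} = 0 j + s^{2} = 0 + s^{2} = s^{2}$)
$p{\left(1,-10 \right)} 52 \left(-146\right) = \left(-10\right)^{2} \cdot 52 \left(-146\right) = 100 \cdot 52 \left(-146\right) = 5200 \left(-146\right) = -759200$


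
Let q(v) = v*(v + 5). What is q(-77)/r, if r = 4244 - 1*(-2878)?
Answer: 924/1187 ≈ 0.77843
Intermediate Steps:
q(v) = v*(5 + v)
r = 7122 (r = 4244 + 2878 = 7122)
q(-77)/r = -77*(5 - 77)/7122 = -77*(-72)*(1/7122) = 5544*(1/7122) = 924/1187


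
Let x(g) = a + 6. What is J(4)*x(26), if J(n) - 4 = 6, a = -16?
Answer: -100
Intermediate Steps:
J(n) = 10 (J(n) = 4 + 6 = 10)
x(g) = -10 (x(g) = -16 + 6 = -10)
J(4)*x(26) = 10*(-10) = -100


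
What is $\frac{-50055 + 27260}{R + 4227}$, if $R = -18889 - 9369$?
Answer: $\frac{22795}{24031} \approx 0.94857$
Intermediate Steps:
$R = -28258$
$\frac{-50055 + 27260}{R + 4227} = \frac{-50055 + 27260}{-28258 + 4227} = - \frac{22795}{-24031} = \left(-22795\right) \left(- \frac{1}{24031}\right) = \frac{22795}{24031}$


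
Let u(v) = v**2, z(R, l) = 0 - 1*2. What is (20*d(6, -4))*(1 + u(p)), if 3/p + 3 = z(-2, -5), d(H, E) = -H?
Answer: -816/5 ≈ -163.20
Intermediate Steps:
z(R, l) = -2 (z(R, l) = 0 - 2 = -2)
p = -3/5 (p = 3/(-3 - 2) = 3/(-5) = 3*(-1/5) = -3/5 ≈ -0.60000)
(20*d(6, -4))*(1 + u(p)) = (20*(-1*6))*(1 + (-3/5)**2) = (20*(-6))*(1 + 9/25) = -120*34/25 = -816/5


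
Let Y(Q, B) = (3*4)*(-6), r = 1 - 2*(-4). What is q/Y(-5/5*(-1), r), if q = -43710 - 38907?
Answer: 27539/24 ≈ 1147.5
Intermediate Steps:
r = 9 (r = 1 + 8 = 9)
Y(Q, B) = -72 (Y(Q, B) = 12*(-6) = -72)
q = -82617
q/Y(-5/5*(-1), r) = -82617/(-72) = -82617*(-1/72) = 27539/24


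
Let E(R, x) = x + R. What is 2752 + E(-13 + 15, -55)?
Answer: 2699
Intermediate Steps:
E(R, x) = R + x
2752 + E(-13 + 15, -55) = 2752 + ((-13 + 15) - 55) = 2752 + (2 - 55) = 2752 - 53 = 2699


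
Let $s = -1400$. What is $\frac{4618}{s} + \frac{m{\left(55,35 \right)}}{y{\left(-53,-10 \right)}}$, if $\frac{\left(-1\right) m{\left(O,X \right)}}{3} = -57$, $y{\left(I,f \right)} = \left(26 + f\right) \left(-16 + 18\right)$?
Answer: $\frac{11453}{5600} \approx 2.0452$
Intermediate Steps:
$y{\left(I,f \right)} = 52 + 2 f$ ($y{\left(I,f \right)} = \left(26 + f\right) 2 = 52 + 2 f$)
$m{\left(O,X \right)} = 171$ ($m{\left(O,X \right)} = \left(-3\right) \left(-57\right) = 171$)
$\frac{4618}{s} + \frac{m{\left(55,35 \right)}}{y{\left(-53,-10 \right)}} = \frac{4618}{-1400} + \frac{171}{52 + 2 \left(-10\right)} = 4618 \left(- \frac{1}{1400}\right) + \frac{171}{52 - 20} = - \frac{2309}{700} + \frac{171}{32} = \frac{11453}{5600}$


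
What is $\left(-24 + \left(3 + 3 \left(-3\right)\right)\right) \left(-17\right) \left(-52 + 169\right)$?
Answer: $59670$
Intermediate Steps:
$\left(-24 + \left(3 + 3 \left(-3\right)\right)\right) \left(-17\right) \left(-52 + 169\right) = \left(-24 + \left(3 - 9\right)\right) \left(-17\right) 117 = \left(-24 - 6\right) \left(-17\right) 117 = \left(-30\right) \left(-17\right) 117 = 510 \cdot 117 = 59670$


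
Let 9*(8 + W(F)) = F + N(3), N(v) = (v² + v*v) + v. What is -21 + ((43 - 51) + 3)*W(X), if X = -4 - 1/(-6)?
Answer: 511/54 ≈ 9.4630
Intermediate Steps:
N(v) = v + 2*v² (N(v) = (v² + v²) + v = 2*v² + v = v + 2*v²)
X = -23/6 (X = -4 - 1*(-⅙) = -4 + ⅙ = -23/6 ≈ -3.8333)
W(F) = -17/3 + F/9 (W(F) = -8 + (F + 3*(1 + 2*3))/9 = -8 + (F + 3*(1 + 6))/9 = -8 + (F + 3*7)/9 = -8 + (F + 21)/9 = -8 + (21 + F)/9 = -8 + (7/3 + F/9) = -17/3 + F/9)
-21 + ((43 - 51) + 3)*W(X) = -21 + ((43 - 51) + 3)*(-17/3 + (⅑)*(-23/6)) = -21 + (-8 + 3)*(-17/3 - 23/54) = -21 - 5*(-329/54) = -21 + 1645/54 = 511/54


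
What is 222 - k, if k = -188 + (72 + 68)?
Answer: 270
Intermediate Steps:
k = -48 (k = -188 + 140 = -48)
222 - k = 222 - 1*(-48) = 222 + 48 = 270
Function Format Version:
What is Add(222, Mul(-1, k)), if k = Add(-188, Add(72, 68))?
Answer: 270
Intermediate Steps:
k = -48 (k = Add(-188, 140) = -48)
Add(222, Mul(-1, k)) = Add(222, Mul(-1, -48)) = Add(222, 48) = 270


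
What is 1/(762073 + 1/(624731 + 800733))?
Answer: 1425464/1086307626873 ≈ 1.3122e-6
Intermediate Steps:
1/(762073 + 1/(624731 + 800733)) = 1/(762073 + 1/1425464) = 1/(1086307626873/1425464) = 1425464/1086307626873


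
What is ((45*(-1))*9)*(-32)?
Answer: 12960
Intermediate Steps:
((45*(-1))*9)*(-32) = -45*9*(-32) = -405*(-32) = 12960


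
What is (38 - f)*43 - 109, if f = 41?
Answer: -238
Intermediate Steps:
(38 - f)*43 - 109 = (38 - 1*41)*43 - 109 = (38 - 41)*43 - 109 = -3*43 - 109 = -129 - 109 = -238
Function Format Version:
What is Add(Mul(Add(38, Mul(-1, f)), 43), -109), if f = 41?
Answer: -238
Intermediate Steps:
Add(Mul(Add(38, Mul(-1, f)), 43), -109) = Add(Mul(Add(38, Mul(-1, 41)), 43), -109) = Add(Mul(Add(38, -41), 43), -109) = Add(Mul(-3, 43), -109) = Add(-129, -109) = -238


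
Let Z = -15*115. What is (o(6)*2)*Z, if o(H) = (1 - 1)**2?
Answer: 0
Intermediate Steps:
o(H) = 0 (o(H) = 0**2 = 0)
Z = -1725
(o(6)*2)*Z = (0*2)*(-1725) = 0*(-1725) = 0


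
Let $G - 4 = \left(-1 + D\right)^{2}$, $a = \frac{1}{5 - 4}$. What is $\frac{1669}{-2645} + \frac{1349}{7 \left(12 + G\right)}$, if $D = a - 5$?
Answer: $\frac{3089102}{759115} \approx 4.0693$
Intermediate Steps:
$a = 1$ ($a = 1^{-1} = 1$)
$D = -4$ ($D = 1 - 5 = -4$)
$G = 29$ ($G = 4 + \left(-1 - 4\right)^{2} = 4 + \left(-5\right)^{2} = 4 + 25 = 29$)
$\frac{1669}{-2645} + \frac{1349}{7 \left(12 + G\right)} = \frac{1669}{-2645} + \frac{1349}{7 \left(12 + 29\right)} = 1669 \left(- \frac{1}{2645}\right) + \frac{1349}{7 \cdot 41} = - \frac{1669}{2645} + \frac{1349}{287} = \frac{3089102}{759115}$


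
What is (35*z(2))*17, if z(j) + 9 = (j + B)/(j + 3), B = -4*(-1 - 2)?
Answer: -3689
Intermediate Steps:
B = 12 (B = -4*(-3) = 12)
z(j) = -9 + (12 + j)/(3 + j) (z(j) = -9 + (j + 12)/(j + 3) = -9 + (12 + j)/(3 + j))
(35*z(2))*17 = (35*((-15 - 8*2)/(3 + 2)))*17 = (35*((-15 - 16)/5))*17 = (35*((1/5)*(-31)))*17 = (35*(-31/5))*17 = -217*17 = -3689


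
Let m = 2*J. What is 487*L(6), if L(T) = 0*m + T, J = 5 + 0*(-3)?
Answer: 2922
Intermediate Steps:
J = 5 (J = 5 + 0 = 5)
m = 10 (m = 2*5 = 10)
L(T) = T (L(T) = 0*10 + T = 0 + T = T)
487*L(6) = 487*6 = 2922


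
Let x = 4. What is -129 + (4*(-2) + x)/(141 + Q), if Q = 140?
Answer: -36253/281 ≈ -129.01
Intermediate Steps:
-129 + (4*(-2) + x)/(141 + Q) = -129 + (4*(-2) + 4)/(141 + 140) = -129 + (-8 + 4)/281 = -129 + (1/281)*(-4) = -129 - 4/281 = -36253/281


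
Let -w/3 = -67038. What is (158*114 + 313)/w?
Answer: 18325/201114 ≈ 0.091118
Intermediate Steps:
w = 201114 (w = -3*(-67038) = 201114)
(158*114 + 313)/w = (158*114 + 313)/201114 = (18012 + 313)*(1/201114) = 18325*(1/201114) = 18325/201114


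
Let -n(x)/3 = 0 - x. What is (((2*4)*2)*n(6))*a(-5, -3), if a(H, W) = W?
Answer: -864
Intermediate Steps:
n(x) = 3*x (n(x) = -3*(0 - x) = -(-3)*x = 3*x)
(((2*4)*2)*n(6))*a(-5, -3) = (((2*4)*2)*(3*6))*(-3) = ((8*2)*18)*(-3) = (16*18)*(-3) = 288*(-3) = -864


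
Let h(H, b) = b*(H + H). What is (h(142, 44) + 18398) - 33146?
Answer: -2252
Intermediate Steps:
h(H, b) = 2*H*b (h(H, b) = b*(2*H) = 2*H*b)
(h(142, 44) + 18398) - 33146 = (2*142*44 + 18398) - 33146 = (12496 + 18398) - 33146 = 30894 - 33146 = -2252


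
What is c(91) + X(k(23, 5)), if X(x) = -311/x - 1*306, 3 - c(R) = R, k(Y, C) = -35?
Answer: -13479/35 ≈ -385.11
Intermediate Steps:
c(R) = 3 - R
X(x) = -306 - 311/x (X(x) = -311/x - 306 = -306 - 311/x)
c(91) + X(k(23, 5)) = (3 - 1*91) + (-306 - 311/(-35)) = (3 - 91) + (-306 - 311*(-1/35)) = -88 + (-306 + 311/35) = -88 - 10399/35 = -13479/35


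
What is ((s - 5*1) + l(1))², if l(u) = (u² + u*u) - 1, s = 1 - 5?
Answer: 64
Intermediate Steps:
s = -4
l(u) = -1 + 2*u² (l(u) = (u² + u²) - 1 = 2*u² - 1 = -1 + 2*u²)
((s - 5*1) + l(1))² = ((-4 - 5*1) + (-1 + 2*1²))² = ((-4 - 5) + (-1 + 2*1))² = (-9 + (-1 + 2))² = (-9 + 1)² = (-8)² = 64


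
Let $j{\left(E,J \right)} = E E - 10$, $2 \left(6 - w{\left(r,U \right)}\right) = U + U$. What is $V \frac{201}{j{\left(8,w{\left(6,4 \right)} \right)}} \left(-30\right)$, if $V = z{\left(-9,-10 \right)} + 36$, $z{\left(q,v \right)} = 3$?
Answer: $-4355$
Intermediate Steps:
$w{\left(r,U \right)} = 6 - U$ ($w{\left(r,U \right)} = 6 - \frac{U + U}{2} = 6 - \frac{2 U}{2} = 6 - U$)
$j{\left(E,J \right)} = -10 + E^{2}$ ($j{\left(E,J \right)} = E^{2} - 10 = -10 + E^{2}$)
$V = 39$ ($V = 3 + 36 = 39$)
$V \frac{201}{j{\left(8,w{\left(6,4 \right)} \right)}} \left(-30\right) = 39 \frac{201}{-10 + 8^{2}} \left(-30\right) = 39 \frac{201}{-10 + 64} \left(-30\right) = 39 \cdot \frac{201}{54} \left(-30\right) = 39 \cdot 201 \cdot \frac{1}{54} \left(-30\right) = 39 \cdot \frac{67}{18} \left(-30\right) = \frac{871}{6} \left(-30\right) = -4355$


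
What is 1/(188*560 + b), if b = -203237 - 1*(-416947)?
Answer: 1/318990 ≈ 3.1349e-6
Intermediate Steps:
b = 213710 (b = -203237 + 416947 = 213710)
1/(188*560 + b) = 1/(188*560 + 213710) = 1/(105280 + 213710) = 1/318990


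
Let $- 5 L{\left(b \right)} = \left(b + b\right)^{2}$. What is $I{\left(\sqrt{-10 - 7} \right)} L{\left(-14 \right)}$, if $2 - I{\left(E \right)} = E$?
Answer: $- \frac{1568}{5} + \frac{784 i \sqrt{17}}{5} \approx -313.6 + 646.5 i$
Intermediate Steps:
$L{\left(b \right)} = - \frac{4 b^{2}}{5}$ ($L{\left(b \right)} = - \frac{\left(b + b\right)^{2}}{5} = - \frac{\left(2 b\right)^{2}}{5} = - \frac{4 b^{2}}{5}$)
$I{\left(E \right)} = 2 - E$
$I{\left(\sqrt{-10 - 7} \right)} L{\left(-14 \right)} = \left(2 - \sqrt{-10 - 7}\right) \left(- \frac{4 \left(-14\right)^{2}}{5}\right) = \left(2 - \sqrt{-17}\right) \left(\left(- \frac{4}{5}\right) 196\right) = \left(2 - i \sqrt{17}\right) \left(- \frac{784}{5}\right) = - \frac{1568}{5} + \frac{784 i \sqrt{17}}{5}$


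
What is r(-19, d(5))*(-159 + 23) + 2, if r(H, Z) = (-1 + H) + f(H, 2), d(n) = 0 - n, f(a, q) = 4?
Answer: 2178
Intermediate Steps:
d(n) = -n
r(H, Z) = 3 + H (r(H, Z) = (-1 + H) + 4 = 3 + H)
r(-19, d(5))*(-159 + 23) + 2 = (3 - 19)*(-159 + 23) + 2 = -16*(-136) + 2 = 2176 + 2 = 2178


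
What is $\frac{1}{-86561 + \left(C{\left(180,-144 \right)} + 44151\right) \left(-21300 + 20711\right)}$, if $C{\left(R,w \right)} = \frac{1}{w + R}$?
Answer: $- \frac{36}{939294589} \approx -3.8327 \cdot 10^{-8}$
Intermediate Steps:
$C{\left(R,w \right)} = \frac{1}{R + w}$
$\frac{1}{-86561 + \left(C{\left(180,-144 \right)} + 44151\right) \left(-21300 + 20711\right)} = \frac{1}{-86561 + \left(\frac{1}{180 - 144} + 44151\right) \left(-21300 + 20711\right)} = \frac{1}{-86561 + \left(\frac{1}{36} + 44151\right) \left(-589\right)} = \frac{1}{-86561 + \frac{1589437}{36} \left(-589\right)} = \frac{1}{-86561 - \frac{936178393}{36}} = \frac{1}{- \frac{939294589}{36}} = - \frac{36}{939294589}$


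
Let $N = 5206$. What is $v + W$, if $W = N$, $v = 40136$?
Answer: $45342$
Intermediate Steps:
$W = 5206$
$v + W = 40136 + 5206 = 45342$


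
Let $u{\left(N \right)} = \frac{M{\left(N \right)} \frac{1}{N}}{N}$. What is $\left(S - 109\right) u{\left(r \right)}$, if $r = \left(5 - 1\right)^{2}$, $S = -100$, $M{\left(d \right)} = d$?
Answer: $- \frac{209}{16} \approx -13.063$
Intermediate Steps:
$r = 16$ ($r = 4^{2} = 16$)
$u{\left(N \right)} = \frac{1}{N}$ ($u{\left(N \right)} = \frac{N \frac{1}{N}}{N} = 1 \frac{1}{N} = \frac{1}{N}$)
$\left(S - 109\right) u{\left(r \right)} = \frac{-100 - 109}{16} = \left(-209\right) \frac{1}{16} = - \frac{209}{16}$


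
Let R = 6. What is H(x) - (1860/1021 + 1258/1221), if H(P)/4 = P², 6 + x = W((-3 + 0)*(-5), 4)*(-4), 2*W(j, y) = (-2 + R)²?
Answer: 194514674/33693 ≈ 5773.1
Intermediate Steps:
W(j, y) = 8 (W(j, y) = (-2 + 6)²/2 = (½)*4² = (½)*16 = 8)
x = -38 (x = -6 + 8*(-4) = -6 - 32 = -38)
H(P) = 4*P²
H(x) - (1860/1021 + 1258/1221) = 4*(-38)² - (1860/1021 + 1258/1221) = 4*1444 - (1860*(1/1021) + 1258*(1/1221)) = 5776 - (1860/1021 + 34/33) = 5776 - 1*96094/33693 = 5776 - 96094/33693 = 194514674/33693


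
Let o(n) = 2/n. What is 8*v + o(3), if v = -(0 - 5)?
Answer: 122/3 ≈ 40.667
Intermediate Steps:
v = 5 (v = -1*(-5) = 5)
8*v + o(3) = 8*5 + 2/3 = 40 + 2*(⅓) = 40 + ⅔ = 122/3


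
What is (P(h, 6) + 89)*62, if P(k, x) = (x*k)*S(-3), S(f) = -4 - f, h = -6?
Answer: 7750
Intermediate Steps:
P(k, x) = -k*x (P(k, x) = (x*k)*(-4 - 1*(-3)) = (k*x)*(-4 + 3) = (k*x)*(-1) = -k*x)
(P(h, 6) + 89)*62 = (-1*(-6)*6 + 89)*62 = (36 + 89)*62 = 125*62 = 7750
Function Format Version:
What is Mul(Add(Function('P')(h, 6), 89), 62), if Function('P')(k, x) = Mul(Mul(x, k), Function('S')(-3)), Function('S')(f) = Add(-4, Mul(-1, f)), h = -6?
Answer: 7750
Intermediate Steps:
Function('P')(k, x) = Mul(-1, k, x) (Function('P')(k, x) = Mul(Mul(x, k), Add(-4, Mul(-1, -3))) = Mul(Mul(k, x), Add(-4, 3)) = Mul(Mul(k, x), -1) = Mul(-1, k, x))
Mul(Add(Function('P')(h, 6), 89), 62) = Mul(Add(Mul(-1, -6, 6), 89), 62) = Mul(Add(36, 89), 62) = Mul(125, 62) = 7750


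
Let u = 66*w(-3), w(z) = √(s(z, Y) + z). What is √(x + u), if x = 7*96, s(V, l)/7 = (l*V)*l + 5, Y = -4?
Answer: 2*√(168 + 66*I*√19) ≈ 31.659 + 18.174*I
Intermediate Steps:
s(V, l) = 35 + 7*V*l² (s(V, l) = 7*((l*V)*l + 5) = 7*((V*l)*l + 5) = 7*(V*l² + 5) = 7*(5 + V*l²) = 35 + 7*V*l²)
w(z) = √(35 + 113*z) (w(z) = √((35 + 7*z*(-4)²) + z) = √((35 + 7*z*16) + z) = √((35 + 112*z) + z) = √(35 + 113*z))
u = 264*I*√19 (u = 66*√(35 + 113*(-3)) = 66*√(35 - 339) = 66*√(-304) = 66*(4*I*√19) = 264*I*√19 ≈ 1150.8*I)
x = 672
√(x + u) = √(672 + 264*I*√19)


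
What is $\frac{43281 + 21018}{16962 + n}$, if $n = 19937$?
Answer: $\frac{64299}{36899} \approx 1.7426$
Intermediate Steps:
$\frac{43281 + 21018}{16962 + n} = \frac{43281 + 21018}{16962 + 19937} = \frac{64299}{36899}$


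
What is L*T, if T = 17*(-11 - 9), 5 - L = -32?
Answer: -12580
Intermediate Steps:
L = 37 (L = 5 - 1*(-32) = 5 + 32 = 37)
T = -340 (T = 17*(-20) = -340)
L*T = 37*(-340) = -12580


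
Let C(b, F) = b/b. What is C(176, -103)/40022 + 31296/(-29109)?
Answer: -417499801/388333466 ≈ -1.0751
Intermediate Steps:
C(b, F) = 1
C(176, -103)/40022 + 31296/(-29109) = 1/40022 + 31296/(-29109) = 1*(1/40022) + 31296*(-1/29109) = 1/40022 - 10432/9703 = -417499801/388333466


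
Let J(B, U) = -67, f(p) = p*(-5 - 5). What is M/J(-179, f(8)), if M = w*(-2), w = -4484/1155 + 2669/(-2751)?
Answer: -489466/3379145 ≈ -0.14485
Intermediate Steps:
f(p) = -10*p (f(p) = p*(-10) = -10*p)
w = -244733/50435 (w = -4484*1/1155 + 2669*(-1/2751) = -4484/1155 - 2669/2751 = -244733/50435 ≈ -4.8524)
M = 489466/50435 (M = -244733/50435*(-2) = 489466/50435 ≈ 9.7049)
M/J(-179, f(8)) = (489466/50435)/(-67) = (489466/50435)*(-1/67) = -489466/3379145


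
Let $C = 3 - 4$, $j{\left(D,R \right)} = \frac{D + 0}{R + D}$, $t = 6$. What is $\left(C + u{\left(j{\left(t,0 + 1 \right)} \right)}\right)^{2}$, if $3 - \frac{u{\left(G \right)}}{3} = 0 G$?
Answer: $64$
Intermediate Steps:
$j{\left(D,R \right)} = \frac{D}{D + R}$
$u{\left(G \right)} = 9$ ($u{\left(G \right)} = 9 - 3 \cdot 0 G = 9 - 0 = 9 + 0 = 9$)
$C = -1$ ($C = 3 - 4 = -1$)
$\left(C + u{\left(j{\left(t,0 + 1 \right)} \right)}\right)^{2} = \left(-1 + 9\right)^{2} = 8^{2} = 64$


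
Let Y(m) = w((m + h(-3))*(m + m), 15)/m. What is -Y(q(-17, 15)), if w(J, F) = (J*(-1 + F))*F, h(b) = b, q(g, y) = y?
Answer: -5040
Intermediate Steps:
w(J, F) = F*J*(-1 + F)
Y(m) = -1260 + 420*m (Y(m) = (15*((m - 3)*(m + m))*(-1 + 15))/m = (15*((-3 + m)*(2*m))*14)/m = (15*(2*m*(-3 + m))*14)/m = (420*m*(-3 + m))/m = -1260 + 420*m)
-Y(q(-17, 15)) = -(-1260 + 420*15) = -(-1260 + 6300) = -1*5040 = -5040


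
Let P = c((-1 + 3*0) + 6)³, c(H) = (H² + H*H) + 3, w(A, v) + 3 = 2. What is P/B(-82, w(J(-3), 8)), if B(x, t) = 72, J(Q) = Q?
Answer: 148877/72 ≈ 2067.7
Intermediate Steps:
w(A, v) = -1 (w(A, v) = -3 + 2 = -1)
c(H) = 3 + 2*H² (c(H) = (H² + H²) + 3 = 2*H² + 3 = 3 + 2*H²)
P = 148877 (P = (3 + 2*((-1 + 3*0) + 6)²)³ = (3 + 2*((-1 + 0) + 6)²)³ = (3 + 2*(-1 + 6)²)³ = (3 + 2*5²)³ = (3 + 2*25)³ = (3 + 50)³ = 53³ = 148877)
P/B(-82, w(J(-3), 8)) = 148877/72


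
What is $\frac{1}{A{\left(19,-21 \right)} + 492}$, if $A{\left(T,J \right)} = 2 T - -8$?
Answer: $\frac{1}{538} \approx 0.0018587$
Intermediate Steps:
$A{\left(T,J \right)} = 8 + 2 T$ ($A{\left(T,J \right)} = 2 T + 8 = 8 + 2 T$)
$\frac{1}{A{\left(19,-21 \right)} + 492} = \frac{1}{\left(8 + 2 \cdot 19\right) + 492} = \frac{1}{\left(8 + 38\right) + 492} = \frac{1}{46 + 492} = \frac{1}{538}$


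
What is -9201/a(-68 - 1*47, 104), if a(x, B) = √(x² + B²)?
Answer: -9201*√24041/24041 ≈ -59.342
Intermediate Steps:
a(x, B) = √(B² + x²)
-9201/a(-68 - 1*47, 104) = -9201/√(104² + (-68 - 1*47)²) = -9201/√(10816 + (-68 - 47)²) = -9201/√(10816 + (-115)²) = -9201/√(10816 + 13225) = -9201*√24041/24041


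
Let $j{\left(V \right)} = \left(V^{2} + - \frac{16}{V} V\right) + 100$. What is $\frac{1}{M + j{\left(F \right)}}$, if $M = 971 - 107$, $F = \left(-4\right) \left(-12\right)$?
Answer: $\frac{1}{3252} \approx 0.0003075$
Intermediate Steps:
$F = 48$
$M = 864$
$j{\left(V \right)} = 84 + V^{2}$ ($j{\left(V \right)} = \left(V^{2} - 16\right) + 100 = \left(-16 + V^{2}\right) + 100 = 84 + V^{2}$)
$\frac{1}{M + j{\left(F \right)}} = \frac{1}{864 + \left(84 + 48^{2}\right)} = \frac{1}{864 + \left(84 + 2304\right)} = \frac{1}{864 + 2388} = \frac{1}{3252}$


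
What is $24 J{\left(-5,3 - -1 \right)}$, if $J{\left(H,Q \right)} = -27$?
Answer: $-648$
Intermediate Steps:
$24 J{\left(-5,3 - -1 \right)} = 24 \left(-27\right) = -648$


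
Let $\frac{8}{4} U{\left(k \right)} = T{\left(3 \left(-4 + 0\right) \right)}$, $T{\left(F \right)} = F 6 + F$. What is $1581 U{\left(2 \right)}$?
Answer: $-66402$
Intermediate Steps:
$T{\left(F \right)} = 7 F$ ($T{\left(F \right)} = 6 F + F = 7 F$)
$U{\left(k \right)} = -42$ ($U{\left(k \right)} = \frac{7 \cdot 3 \left(-4 + 0\right)}{2} = \frac{7 \cdot 3 \left(-4\right)}{2} = \frac{7 \left(-12\right)}{2} = \frac{1}{2} \left(-84\right) = -42$)
$1581 U{\left(2 \right)} = 1581 \left(-42\right) = -66402$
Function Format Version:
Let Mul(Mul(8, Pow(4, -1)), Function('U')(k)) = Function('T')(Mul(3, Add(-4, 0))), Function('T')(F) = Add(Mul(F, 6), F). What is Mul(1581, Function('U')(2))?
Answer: -66402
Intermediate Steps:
Function('T')(F) = Mul(7, F) (Function('T')(F) = Add(Mul(6, F), F) = Mul(7, F))
Function('U')(k) = -42 (Function('U')(k) = Mul(Rational(1, 2), Mul(7, Mul(3, Add(-4, 0)))) = Mul(Rational(1, 2), Mul(7, Mul(3, -4))) = Mul(Rational(1, 2), Mul(7, -12)) = Mul(Rational(1, 2), -84) = -42)
Mul(1581, Function('U')(2)) = Mul(1581, -42) = -66402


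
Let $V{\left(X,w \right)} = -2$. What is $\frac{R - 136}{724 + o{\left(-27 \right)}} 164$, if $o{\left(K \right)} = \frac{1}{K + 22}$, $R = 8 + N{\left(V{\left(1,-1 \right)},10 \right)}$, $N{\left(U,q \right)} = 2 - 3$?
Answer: $- \frac{105780}{3619} \approx -29.229$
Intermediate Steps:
$N{\left(U,q \right)} = -1$ ($N{\left(U,q \right)} = 2 - 3 = -1$)
$R = 7$ ($R = 8 - 1 = 7$)
$o{\left(K \right)} = \frac{1}{22 + K}$
$\frac{R - 136}{724 + o{\left(-27 \right)}} 164 = \frac{7 - 136}{724 + \frac{1}{22 - 27}} \cdot 164 = - \frac{129}{724 + \frac{1}{-5}} \cdot 164 = - \frac{129}{724 - \frac{1}{5}} \cdot 164 = - \frac{129}{\frac{3619}{5}} \cdot 164 = \left(-129\right) \frac{5}{3619} \cdot 164 = \left(- \frac{645}{3619}\right) 164 = - \frac{105780}{3619}$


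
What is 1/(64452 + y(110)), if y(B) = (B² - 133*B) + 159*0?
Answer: 1/61922 ≈ 1.6149e-5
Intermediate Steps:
y(B) = B² - 133*B (y(B) = (B² - 133*B) + 0 = B² - 133*B)
1/(64452 + y(110)) = 1/(64452 + 110*(-133 + 110)) = 1/(64452 + 110*(-23)) = 1/(64452 - 2530) = 1/61922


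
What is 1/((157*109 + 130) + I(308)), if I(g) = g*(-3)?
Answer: 1/16319 ≈ 6.1278e-5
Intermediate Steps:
I(g) = -3*g
1/((157*109 + 130) + I(308)) = 1/((157*109 + 130) - 3*308) = 1/((17113 + 130) - 924) = 1/(17243 - 924) = 1/16319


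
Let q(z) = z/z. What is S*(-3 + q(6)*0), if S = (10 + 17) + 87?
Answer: -342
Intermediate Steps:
q(z) = 1
S = 114 (S = 27 + 87 = 114)
S*(-3 + q(6)*0) = 114*(-3 + 1*0) = 114*(-3 + 0) = 114*(-3) = -342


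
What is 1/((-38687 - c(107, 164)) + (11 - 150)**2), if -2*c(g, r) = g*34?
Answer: -1/17547 ≈ -5.6990e-5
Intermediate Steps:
c(g, r) = -17*g (c(g, r) = -g*34/2 = -17*g)
1/((-38687 - c(107, 164)) + (11 - 150)**2) = 1/((-38687 - (-17)*107) + (11 - 150)**2) = 1/((-38687 - 1*(-1819)) + (-139)**2) = 1/((-38687 + 1819) + 19321) = 1/(-36868 + 19321) = 1/(-17547) = -1/17547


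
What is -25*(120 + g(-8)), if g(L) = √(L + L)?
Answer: -3000 - 100*I ≈ -3000.0 - 100.0*I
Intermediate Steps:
g(L) = √2*√L (g(L) = √(2*L) = √2*√L)
-25*(120 + g(-8)) = -25*(120 + √2*√(-8)) = -25*(120 + √2*(2*I*√2)) = -25*(120 + 4*I) = -3000 - 100*I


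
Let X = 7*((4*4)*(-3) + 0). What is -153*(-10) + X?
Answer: 1194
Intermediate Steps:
X = -336 (X = 7*(16*(-3) + 0) = 7*(-48 + 0) = 7*(-48) = -336)
-153*(-10) + X = -153*(-10) - 336 = 1530 - 336 = 1194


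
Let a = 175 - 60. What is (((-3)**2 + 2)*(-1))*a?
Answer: -1265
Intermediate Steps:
a = 115
(((-3)**2 + 2)*(-1))*a = (((-3)**2 + 2)*(-1))*115 = ((9 + 2)*(-1))*115 = (11*(-1))*115 = -11*115 = -1265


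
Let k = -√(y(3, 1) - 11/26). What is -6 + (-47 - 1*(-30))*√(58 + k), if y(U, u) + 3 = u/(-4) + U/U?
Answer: -6 - 17*√(39208 - 26*I*√1807)/26 ≈ -135.48 + 1.8246*I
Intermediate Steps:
y(U, u) = -2 - u/4 (y(U, u) = -3 + (u/(-4) + U/U) = -3 + (u*(-¼) + 1) = -3 + (-u/4 + 1) = -3 + (1 - u/4) = -2 - u/4)
k = -I*√1807/26 (k = -√((-2 - ¼*1) - 11/26) = -√((-2 - ¼) - 11*1/26) = -√(-9/4 - 11/26) = -√(-139/52) = -I*√1807/26 ≈ -1.635*I)
-6 + (-47 - 1*(-30))*√(58 + k) = -6 + (-47 - 1*(-30))*√(58 - I*√1807/26) = -6 + (-47 + 30)*√(58 - I*√1807/26) = -6 - 17*√(58 - I*√1807/26)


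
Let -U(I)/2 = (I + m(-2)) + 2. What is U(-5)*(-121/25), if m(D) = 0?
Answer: -726/25 ≈ -29.040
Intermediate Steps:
U(I) = -4 - 2*I (U(I) = -2*((I + 0) + 2) = -2*(I + 2) = -2*(2 + I) = -4 - 2*I)
U(-5)*(-121/25) = (-4 - 2*(-5))*(-121/25) = (-4 + 10)*(-121*1/25) = 6*(-121/25) = -726/25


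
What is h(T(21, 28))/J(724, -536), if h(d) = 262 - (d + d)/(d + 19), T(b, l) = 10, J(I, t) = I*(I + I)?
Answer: 3789/15201104 ≈ 0.00024926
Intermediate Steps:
J(I, t) = 2*I² (J(I, t) = I*(2*I) = 2*I²)
h(d) = 262 - 2*d/(19 + d)
h(T(21, 28))/J(724, -536) = (2*(2489 + 130*10)/(19 + 10))/((2*724²)) = (2*(2489 + 1300)/29)/((2*524176)) = (2*(1/29)*3789)/1048352 = (7578/29)*(1/1048352) = 3789/15201104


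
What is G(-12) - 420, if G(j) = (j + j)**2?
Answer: 156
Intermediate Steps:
G(j) = 4*j**2 (G(j) = (2*j)**2 = 4*j**2)
G(-12) - 420 = 4*(-12)**2 - 420 = 4*144 - 420 = 576 - 420 = 156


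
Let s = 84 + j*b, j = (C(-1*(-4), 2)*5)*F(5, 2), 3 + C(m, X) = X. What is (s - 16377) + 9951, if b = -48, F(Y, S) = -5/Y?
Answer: -6582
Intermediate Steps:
C(m, X) = -3 + X
j = 5 (j = ((-3 + 2)*5)*(-5/5) = (-1*5)*(-5*1/5) = -5*(-1) = 5)
s = -156 (s = 84 + 5*(-48) = 84 - 240 = -156)
(s - 16377) + 9951 = (-156 - 16377) + 9951 = -16533 + 9951 = -6582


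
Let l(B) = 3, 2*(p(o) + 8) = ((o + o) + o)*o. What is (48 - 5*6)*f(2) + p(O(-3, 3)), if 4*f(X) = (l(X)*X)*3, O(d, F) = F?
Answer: 173/2 ≈ 86.500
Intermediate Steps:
p(o) = -8 + 3*o²/2 (p(o) = -8 + (((o + o) + o)*o)/2 = -8 + ((2*o + o)*o)/2 = -8 + ((3*o)*o)/2 = -8 + (3*o²)/2 = -8 + 3*o²/2)
f(X) = 9*X/4 (f(X) = ((3*X)*3)/4 = (9*X)/4 = 9*X/4)
(48 - 5*6)*f(2) + p(O(-3, 3)) = (48 - 5*6)*((9/4)*2) + (-8 + (3/2)*3²) = (48 - 1*30)*(9/2) + (-8 + (3/2)*9) = (48 - 30)*(9/2) + (-8 + 27/2) = 18*(9/2) + 11/2 = 81 + 11/2 = 173/2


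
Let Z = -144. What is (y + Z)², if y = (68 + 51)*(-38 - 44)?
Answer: 98049604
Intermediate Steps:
y = -9758 (y = 119*(-82) = -9758)
(y + Z)² = (-9758 - 144)² = (-9902)² = 98049604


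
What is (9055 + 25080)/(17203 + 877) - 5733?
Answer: -20723701/3616 ≈ -5731.1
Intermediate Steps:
(9055 + 25080)/(17203 + 877) - 5733 = 34135/18080 - 5733 = 34135*(1/18080) - 5733 = 6827/3616 - 5733 = -20723701/3616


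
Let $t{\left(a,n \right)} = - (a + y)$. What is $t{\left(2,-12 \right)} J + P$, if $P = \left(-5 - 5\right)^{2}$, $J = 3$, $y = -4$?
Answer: $106$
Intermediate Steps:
$t{\left(a,n \right)} = 4 - a$ ($t{\left(a,n \right)} = - (a - 4) = - (-4 + a) = 4 - a$)
$P = 100$ ($P = \left(-10\right)^{2} = 100$)
$t{\left(2,-12 \right)} J + P = \left(4 - 2\right) 3 + 100 = 2 \cdot 3 + 100 = 6 + 100 = 106$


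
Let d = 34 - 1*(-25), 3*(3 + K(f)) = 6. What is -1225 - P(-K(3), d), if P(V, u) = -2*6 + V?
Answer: -1214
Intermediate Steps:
K(f) = -1 (K(f) = -3 + (1/3)*6 = -3 + 2 = -1)
d = 59 (d = 34 + 25 = 59)
P(V, u) = -12 + V
-1225 - P(-K(3), d) = -1225 - (-12 - 1*(-1)) = -1225 - (-12 + 1) = -1225 - 1*(-11) = -1225 + 11 = -1214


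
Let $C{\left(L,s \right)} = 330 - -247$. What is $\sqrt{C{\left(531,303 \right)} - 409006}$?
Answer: $3 i \sqrt{45381} \approx 639.08 i$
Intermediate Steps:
$C{\left(L,s \right)} = 577$ ($C{\left(L,s \right)} = 330 + 247 = 577$)
$\sqrt{C{\left(531,303 \right)} - 409006} = \sqrt{577 - 409006} = \sqrt{-408429} = 3 i \sqrt{45381}$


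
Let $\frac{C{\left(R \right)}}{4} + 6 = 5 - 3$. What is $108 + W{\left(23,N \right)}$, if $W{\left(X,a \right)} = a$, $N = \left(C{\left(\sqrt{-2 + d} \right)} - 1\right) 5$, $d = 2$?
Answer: $23$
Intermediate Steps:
$C{\left(R \right)} = -16$ ($C{\left(R \right)} = -24 + 4 \left(5 - 3\right) = -24 + 4 \cdot 2 = -24 + 8 = -16$)
$N = -85$ ($N = \left(-16 - 1\right) 5 = \left(-17\right) 5 = -85$)
$108 + W{\left(23,N \right)} = 108 - 85 = 23$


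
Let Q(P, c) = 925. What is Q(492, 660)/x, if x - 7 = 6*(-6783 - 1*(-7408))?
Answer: 925/3757 ≈ 0.24621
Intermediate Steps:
x = 3757 (x = 7 + 6*(-6783 - 1*(-7408)) = 7 + 6*(-6783 + 7408) = 7 + 6*625 = 7 + 3750 = 3757)
Q(492, 660)/x = 925/3757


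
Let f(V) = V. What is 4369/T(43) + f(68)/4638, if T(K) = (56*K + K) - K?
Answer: 10213583/5584152 ≈ 1.8290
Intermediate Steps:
T(K) = 56*K (T(K) = 57*K - K = 56*K)
4369/T(43) + f(68)/4638 = 4369/((56*43)) + 68/4638 = 4369/2408 + 68*(1/4638) = 4369*(1/2408) + 34/2319 = 4369/2408 + 34/2319 = 10213583/5584152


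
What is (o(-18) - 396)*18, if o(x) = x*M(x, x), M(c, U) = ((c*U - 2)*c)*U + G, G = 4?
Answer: -33810696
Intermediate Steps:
M(c, U) = 4 + U*c*(-2 + U*c) (M(c, U) = ((c*U - 2)*c)*U + 4 = ((U*c - 2)*c)*U + 4 = ((-2 + U*c)*c)*U + 4 = (c*(-2 + U*c))*U + 4 = U*c*(-2 + U*c) + 4 = 4 + U*c*(-2 + U*c))
o(x) = x*(4 + x⁴ - 2*x²) (o(x) = x*(4 + x²*x² - 2*x*x) = x*(4 + x⁴ - 2*x²))
(o(-18) - 396)*18 = (-18*(4 + (-18)⁴ - 2*(-18)²) - 396)*18 = (-18*(4 + 104976 - 2*324) - 396)*18 = (-18*(4 + 104976 - 648) - 396)*18 = (-18*104332 - 396)*18 = (-1877976 - 396)*18 = -1878372*18 = -33810696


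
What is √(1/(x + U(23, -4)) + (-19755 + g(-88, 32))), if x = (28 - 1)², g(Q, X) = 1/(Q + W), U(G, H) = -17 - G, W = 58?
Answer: I*√8440315641030/20670 ≈ 140.55*I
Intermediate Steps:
g(Q, X) = 1/(58 + Q) (g(Q, X) = 1/(Q + 58) = 1/(58 + Q))
x = 729 (x = 27² = 729)
√(1/(x + U(23, -4)) + (-19755 + g(-88, 32))) = √(1/(729 + (-17 - 1*23)) + (-19755 + 1/(58 - 88))) = √(1/(729 + (-17 - 23)) + (-19755 + 1/(-30))) = √(1/(729 - 40) + (-19755 - 1/30)) = √(1/689 - 592651/30) = √(-408336509/20670) = I*√8440315641030/20670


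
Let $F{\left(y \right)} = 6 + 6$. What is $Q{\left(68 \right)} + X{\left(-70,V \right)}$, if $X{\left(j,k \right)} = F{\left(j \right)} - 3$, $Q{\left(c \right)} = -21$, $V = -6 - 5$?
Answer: $-12$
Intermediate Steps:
$F{\left(y \right)} = 12$
$V = -11$ ($V = -6 - 5 = -11$)
$X{\left(j,k \right)} = 9$ ($X{\left(j,k \right)} = 12 - 3 = 9$)
$Q{\left(68 \right)} + X{\left(-70,V \right)} = -21 + 9 = -12$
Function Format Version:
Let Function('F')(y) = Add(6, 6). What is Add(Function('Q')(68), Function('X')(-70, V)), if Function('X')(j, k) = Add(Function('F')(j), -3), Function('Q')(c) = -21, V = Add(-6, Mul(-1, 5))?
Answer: -12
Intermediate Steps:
Function('F')(y) = 12
V = -11 (V = Add(-6, -5) = -11)
Function('X')(j, k) = 9 (Function('X')(j, k) = Add(12, -3) = 9)
Add(Function('Q')(68), Function('X')(-70, V)) = Add(-21, 9) = -12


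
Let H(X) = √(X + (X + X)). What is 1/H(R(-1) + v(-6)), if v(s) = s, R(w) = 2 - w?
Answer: -I/3 ≈ -0.33333*I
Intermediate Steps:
H(X) = √3*√X (H(X) = √(X + 2*X) = √(3*X) = √3*√X)
1/H(R(-1) + v(-6)) = 1/(√3*√((2 - 1*(-1)) - 6)) = 1/(√3*√((2 + 1) - 6)) = 1/(√3*√(3 - 6)) = 1/(√3*√(-3)) = 1/(√3*(I*√3)) = 1/(3*I) = -I/3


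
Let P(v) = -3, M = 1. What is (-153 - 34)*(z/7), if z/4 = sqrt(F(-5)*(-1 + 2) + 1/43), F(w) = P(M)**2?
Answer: -1496*sqrt(4171)/301 ≈ -320.99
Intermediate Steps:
F(w) = 9 (F(w) = (-3)**2 = 9)
z = 8*sqrt(4171)/43 (z = 4*sqrt(9*(-1 + 2) + 1/43) = 4*sqrt(9*1 + 1/43) = 4*sqrt(9 + 1/43) = 4*sqrt(388/43) = 4*(2*sqrt(4171)/43) = 8*sqrt(4171)/43 ≈ 12.015)
(-153 - 34)*(z/7) = (-153 - 34)*((8*sqrt(4171)/43)/7) = -187*8*sqrt(4171)/43/7 = -1496*sqrt(4171)/301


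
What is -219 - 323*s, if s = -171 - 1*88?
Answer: 83438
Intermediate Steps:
s = -259 (s = -171 - 88 = -259)
-219 - 323*s = -219 - 323*(-259) = -219 + 83657 = 83438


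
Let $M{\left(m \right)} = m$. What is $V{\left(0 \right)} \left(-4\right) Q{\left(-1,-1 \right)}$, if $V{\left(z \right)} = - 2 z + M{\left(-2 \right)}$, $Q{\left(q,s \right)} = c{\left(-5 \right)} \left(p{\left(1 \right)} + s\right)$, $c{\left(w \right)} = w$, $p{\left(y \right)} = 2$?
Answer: $-40$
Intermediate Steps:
$Q{\left(q,s \right)} = -10 - 5 s$ ($Q{\left(q,s \right)} = - 5 \left(2 + s\right) = -10 - 5 s$)
$V{\left(z \right)} = -2 - 2 z$ ($V{\left(z \right)} = - 2 z - 2 = -2 - 2 z$)
$V{\left(0 \right)} \left(-4\right) Q{\left(-1,-1 \right)} = \left(-2 - 0\right) \left(-4\right) \left(-10 - -5\right) = \left(-2 + 0\right) \left(-4\right) \left(-10 + 5\right) = \left(-2\right) \left(-4\right) \left(-5\right) = 8 \left(-5\right) = -40$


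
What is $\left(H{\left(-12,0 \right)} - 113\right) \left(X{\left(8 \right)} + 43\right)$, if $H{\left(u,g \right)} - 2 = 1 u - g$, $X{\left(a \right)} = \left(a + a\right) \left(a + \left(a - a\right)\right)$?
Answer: $-21033$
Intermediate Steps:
$X{\left(a \right)} = 2 a^{2}$ ($X{\left(a \right)} = 2 a \left(a + 0\right) = 2 a a = 2 a^{2}$)
$H{\left(u,g \right)} = 2 + u - g$ ($H{\left(u,g \right)} = 2 - \left(g - u\right) = 2 + u - g$)
$\left(H{\left(-12,0 \right)} - 113\right) \left(X{\left(8 \right)} + 43\right) = \left(\left(2 - 12 - 0\right) - 113\right) \left(2 \cdot 8^{2} + 43\right) = \left(\left(2 - 12 + 0\right) - 113\right) \left(2 \cdot 64 + 43\right) = \left(-10 - 113\right) \left(128 + 43\right) = \left(-123\right) 171 = -21033$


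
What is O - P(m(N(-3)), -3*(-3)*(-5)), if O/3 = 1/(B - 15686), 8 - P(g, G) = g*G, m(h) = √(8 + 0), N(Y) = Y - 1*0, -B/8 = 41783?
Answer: -933201/116650 - 90*√2 ≈ -135.28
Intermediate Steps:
B = -334264 (B = -8*41783 = -334264)
N(Y) = Y (N(Y) = Y + 0 = Y)
m(h) = 2*√2 (m(h) = √8 = 2*√2)
P(g, G) = 8 - G*g (P(g, G) = 8 - g*G = 8 - G*g)
O = -1/116650 (O = 3/(-334264 - 15686) = 3/(-349950) = 3*(-1/349950) = -1/116650 ≈ -8.5726e-6)
O - P(m(N(-3)), -3*(-3)*(-5)) = -1/116650 - (8 - -3*(-3)*(-5)*2*√2) = -1/116650 - (8 - 9*(-5)*2*√2) = -1/116650 - (8 - 1*(-45)*2*√2) = -1/116650 - (8 + 90*√2) = -1/116650 + (-8 - 90*√2) = -933201/116650 - 90*√2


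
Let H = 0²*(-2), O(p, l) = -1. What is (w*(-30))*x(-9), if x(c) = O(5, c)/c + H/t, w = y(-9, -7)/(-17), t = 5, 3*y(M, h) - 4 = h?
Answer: -10/51 ≈ -0.19608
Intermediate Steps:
y(M, h) = 4/3 + h/3
H = 0 (H = 0*(-2) = 0)
w = 1/17 (w = (4/3 + (⅓)*(-7))/(-17) = (4/3 - 7/3)*(-1/17) = -1*(-1/17) = 1/17 ≈ 0.058824)
x(c) = -1/c (x(c) = -1/c + 0/5 = -1/c + 0*(⅕) = -1/c + 0 = -1/c)
(w*(-30))*x(-9) = ((1/17)*(-30))*(-1/(-9)) = -(-30)*(-1)/(17*9) = -30/17*⅑ = -10/51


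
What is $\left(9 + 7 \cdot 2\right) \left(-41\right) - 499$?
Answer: $-1442$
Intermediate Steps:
$\left(9 + 7 \cdot 2\right) \left(-41\right) - 499 = \left(9 + 14\right) \left(-41\right) - 499 = 23 \left(-41\right) - 499 = -943 - 499 = -1442$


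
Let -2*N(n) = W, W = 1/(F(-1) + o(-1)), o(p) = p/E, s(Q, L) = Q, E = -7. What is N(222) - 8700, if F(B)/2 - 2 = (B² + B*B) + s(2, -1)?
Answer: -1479007/170 ≈ -8700.0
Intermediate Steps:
F(B) = 8 + 4*B² (F(B) = 4 + 2*((B² + B*B) + 2) = 4 + 2*((B² + B²) + 2) = 4 + 2*(2*B² + 2) = 4 + 2*(2 + 2*B²) = 4 + (4 + 4*B²) = 8 + 4*B²)
o(p) = -p/7 (o(p) = p/(-7) = p*(-⅐) = -p/7)
W = 7/85 (W = 1/((8 + 4*(-1)²) - ⅐*(-1)) = 1/((8 + 4*1) + ⅐) = 1/((8 + 4) + ⅐) = 1/(12 + ⅐) = 1/(85/7) = 7/85 ≈ 0.082353)
N(n) = -7/170 (N(n) = -½*7/85 = -7/170)
N(222) - 8700 = -7/170 - 8700 = -1479007/170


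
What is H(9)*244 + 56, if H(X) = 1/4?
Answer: 117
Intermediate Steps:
H(X) = ¼
H(9)*244 + 56 = (¼)*244 + 56 = 61 + 56 = 117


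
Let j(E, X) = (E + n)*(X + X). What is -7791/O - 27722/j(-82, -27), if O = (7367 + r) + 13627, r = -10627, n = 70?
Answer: -20888753/479844 ≈ -43.532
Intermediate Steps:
j(E, X) = 2*X*(70 + E) (j(E, X) = (E + 70)*(X + X) = (70 + E)*(2*X) = 2*X*(70 + E))
O = 10367 (O = (7367 - 10627) + 13627 = -3260 + 13627 = 10367)
-7791/O - 27722/j(-82, -27) = -7791/10367 - 27722*(-1/(54*(70 - 82))) = -7791*1/10367 - 27722/(2*(-27)*(-12)) = -1113/1481 - 27722/648 = -1113/1481 - 27722*1/648 = -1113/1481 - 13861/324 = -20888753/479844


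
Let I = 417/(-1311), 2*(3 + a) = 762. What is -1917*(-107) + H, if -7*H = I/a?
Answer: 237179510077/1156302 ≈ 2.0512e+5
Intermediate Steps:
a = 378 (a = -3 + (1/2)*762 = -3 + 381 = 378)
I = -139/437 (I = 417*(-1/1311) = -139/437 ≈ -0.31808)
H = 139/1156302 (H = -(-139)/(3059*378) = -1/7*(-139/165186) = 139/1156302 ≈ 0.00012021)
-1917*(-107) + H = -1917*(-107) + 139/1156302 = -639*(-321) + 139/1156302 = 205119 + 139/1156302 = 237179510077/1156302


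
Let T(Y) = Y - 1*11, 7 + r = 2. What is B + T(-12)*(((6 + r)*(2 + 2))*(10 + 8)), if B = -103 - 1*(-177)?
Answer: -1582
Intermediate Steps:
r = -5 (r = -7 + 2 = -5)
T(Y) = -11 + Y (T(Y) = Y - 11 = -11 + Y)
B = 74 (B = -103 + 177 = 74)
B + T(-12)*(((6 + r)*(2 + 2))*(10 + 8)) = 74 + (-11 - 12)*(((6 - 5)*(2 + 2))*(10 + 8)) = 74 - 23*1*4*18 = 74 - 92*18 = 74 - 23*72 = 74 - 1656 = -1582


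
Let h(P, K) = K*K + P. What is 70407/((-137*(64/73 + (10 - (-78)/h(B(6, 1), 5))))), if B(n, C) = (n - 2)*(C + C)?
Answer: -18845607/485528 ≈ -38.815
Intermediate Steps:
B(n, C) = 2*C*(-2 + n) (B(n, C) = (-2 + n)*(2*C) = 2*C*(-2 + n))
h(P, K) = P + K**2 (h(P, K) = K**2 + P = P + K**2)
70407/((-137*(64/73 + (10 - (-78)/h(B(6, 1), 5))))) = 70407/((-137*(64/73 + (10 - (-78)/(2*1*(-2 + 6) + 5**2))))) = 70407/((-137*(64*(1/73) + (10 - (-78)/(2*1*4 + 25))))) = 70407/((-137*(64/73 + (10 - (-78)/(8 + 25))))) = 70407/((-137*(64/73 + (10 - (-78)/33)))) = 70407/((-137*(64/73 + (10 - 1*(-26/11))))) = 70407/((-137*(64/73 + (10 + 26/11)))) = 70407/((-137*(64/73 + 136/11))) = 70407/((-137*10632/803)) = 70407/(-1456584/803) = 70407*(-803/1456584) = -18845607/485528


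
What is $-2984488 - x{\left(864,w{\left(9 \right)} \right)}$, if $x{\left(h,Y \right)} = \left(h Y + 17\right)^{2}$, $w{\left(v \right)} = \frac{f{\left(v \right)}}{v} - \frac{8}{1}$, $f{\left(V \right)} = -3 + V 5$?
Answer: $-11181257$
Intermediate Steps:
$f{\left(V \right)} = -3 + 5 V$
$w{\left(v \right)} = -8 + \frac{-3 + 5 v}{v}$ ($w{\left(v \right)} = \frac{-3 + 5 v}{v} - \frac{8}{1} = \frac{-3 + 5 v}{v} - 8 = -8 + \frac{-3 + 5 v}{v}$)
$x{\left(h,Y \right)} = \left(17 + Y h\right)^{2}$ ($x{\left(h,Y \right)} = \left(Y h + 17\right)^{2} = \left(17 + Y h\right)^{2}$)
$-2984488 - x{\left(864,w{\left(9 \right)} \right)} = -2984488 - \left(17 + \left(-3 - \frac{3}{9}\right) 864\right)^{2} = -2984488 - \left(17 + \left(-3 - \frac{1}{3}\right) 864\right)^{2} = -2984488 - \left(17 - 2880\right)^{2} = -2984488 - \left(-2863\right)^{2} = -2984488 - 8196769 = -11181257$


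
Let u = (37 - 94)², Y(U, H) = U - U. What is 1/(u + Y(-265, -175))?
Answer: 1/3249 ≈ 0.00030779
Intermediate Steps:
Y(U, H) = 0
u = 3249 (u = (-57)² = 3249)
1/(u + Y(-265, -175)) = 1/(3249 + 0) = 1/3249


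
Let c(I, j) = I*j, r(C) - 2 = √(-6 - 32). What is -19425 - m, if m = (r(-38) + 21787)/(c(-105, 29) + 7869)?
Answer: -10414221/536 - I*√38/4824 ≈ -19430.0 - 0.0012779*I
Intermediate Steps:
r(C) = 2 + I*√38 (r(C) = 2 + √(-6 - 32) = 2 + √(-38) = 2 + I*√38)
m = 2421/536 + I*√38/4824 (m = ((2 + I*√38) + 21787)/(-105*29 + 7869) = (21789 + I*√38)/(-3045 + 7869) = (21789 + I*√38)/4824 = (21789 + I*√38)*(1/4824) = 2421/536 + I*√38/4824 ≈ 4.5168 + 0.0012779*I)
-19425 - m = -19425 - (2421/536 + I*√38/4824) = -19425 + (-2421/536 - I*√38/4824) = -10414221/536 - I*√38/4824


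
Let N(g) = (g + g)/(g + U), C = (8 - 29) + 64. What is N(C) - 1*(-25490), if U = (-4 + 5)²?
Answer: 560823/22 ≈ 25492.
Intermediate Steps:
U = 1 (U = 1² = 1)
C = 43 (C = -21 + 64 = 43)
N(g) = 2*g/(1 + g) (N(g) = (g + g)/(g + 1) = (2*g)/(1 + g) = 2*g/(1 + g))
N(C) - 1*(-25490) = 2*43/(1 + 43) - 1*(-25490) = 2*43/44 + 25490 = 2*43*(1/44) + 25490 = 43/22 + 25490 = 560823/22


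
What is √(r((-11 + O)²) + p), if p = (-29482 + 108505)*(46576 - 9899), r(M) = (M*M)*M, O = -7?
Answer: √2932338795 ≈ 54151.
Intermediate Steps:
r(M) = M³ (r(M) = M²*M = M³)
p = 2898326571 (p = 79023*36677 = 2898326571)
√(r((-11 + O)²) + p) = √(((-11 - 7)²)³ + 2898326571) = √(((-18)²)³ + 2898326571) = √(324³ + 2898326571) = √(34012224 + 2898326571) = √2932338795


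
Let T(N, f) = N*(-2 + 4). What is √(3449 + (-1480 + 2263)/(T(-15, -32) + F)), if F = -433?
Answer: 2*√184749038/463 ≈ 58.714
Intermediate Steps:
T(N, f) = 2*N (T(N, f) = N*2 = 2*N)
√(3449 + (-1480 + 2263)/(T(-15, -32) + F)) = √(3449 + (-1480 + 2263)/(2*(-15) - 433)) = √(3449 + 783/(-30 - 433)) = √(3449 + 783/(-463)) = √(3449 + 783*(-1/463)) = √(3449 - 783/463) = √(1596104/463) = 2*√184749038/463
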